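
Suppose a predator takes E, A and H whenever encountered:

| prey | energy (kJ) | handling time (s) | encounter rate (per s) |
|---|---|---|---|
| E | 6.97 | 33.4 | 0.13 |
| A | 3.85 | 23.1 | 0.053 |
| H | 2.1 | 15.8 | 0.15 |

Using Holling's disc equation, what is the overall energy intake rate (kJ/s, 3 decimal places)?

R = Σλ_iE_i / (1 + Σλ_ih_i)
Numerator: 0.13×6.97 + 0.053×3.85 + 0.15×2.1 = 1.425
Denominator: 1 + 0.13×33.4 + 0.053×23.1 + 0.15×15.8 = 8.936
R = 1.425/8.936 = 0.1595 kJ/s

0.159 kJ/s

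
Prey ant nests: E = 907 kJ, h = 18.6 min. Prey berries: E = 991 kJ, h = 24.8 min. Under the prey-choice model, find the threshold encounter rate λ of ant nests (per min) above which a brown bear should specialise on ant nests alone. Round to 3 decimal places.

0.244 per min

At the threshold, the rate on ant nests alone equals the profitability of berries: λ·907/(1 + λ·18.6) = 991/24.8 = 39.96.
Rearranging, λ(907 − 39.96×18.6) = 39.96, so λ = 39.96/163.7 = 0.244 per min.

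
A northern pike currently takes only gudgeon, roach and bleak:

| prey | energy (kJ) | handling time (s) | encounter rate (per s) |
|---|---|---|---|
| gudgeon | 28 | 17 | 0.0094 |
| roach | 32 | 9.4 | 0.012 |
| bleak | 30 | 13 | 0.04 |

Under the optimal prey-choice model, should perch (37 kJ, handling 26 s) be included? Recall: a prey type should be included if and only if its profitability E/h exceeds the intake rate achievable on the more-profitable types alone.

On gudgeon, roach and bleak alone, R = ΣλE/(1+Σλh) = 1.847/1.793 = 1.03 kJ/s.
Profitability of perch: 37/26 = 1.423 kJ/s.
1.423 > 1.03, so adding perch raises the average — include it.

Yes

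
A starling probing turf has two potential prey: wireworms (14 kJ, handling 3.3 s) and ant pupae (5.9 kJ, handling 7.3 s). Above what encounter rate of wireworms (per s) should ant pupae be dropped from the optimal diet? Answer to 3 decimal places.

At the threshold, the rate on wireworms alone equals the profitability of ant pupae: λ·14/(1 + λ·3.3) = 5.9/7.3 = 0.8082.
Rearranging, λ(14 − 0.8082×3.3) = 0.8082, so λ = 0.8082/11.33 = 0.07132 per s.

0.071 per s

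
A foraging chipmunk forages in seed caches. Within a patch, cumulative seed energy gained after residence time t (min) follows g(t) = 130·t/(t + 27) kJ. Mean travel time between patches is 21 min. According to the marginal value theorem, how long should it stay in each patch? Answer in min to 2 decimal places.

Optimal t* satisfies g'(t*) = g(t*)/(T + t*).
g'(t) = 130·27/(t + 27)². Setting 130·27/(t+27)² = 130t/[(t+27)(21+t)] gives 27(21+t) = t(t+27), so t² = 27×21 = 567.
t* = √567 = 23.81 min.

23.81 min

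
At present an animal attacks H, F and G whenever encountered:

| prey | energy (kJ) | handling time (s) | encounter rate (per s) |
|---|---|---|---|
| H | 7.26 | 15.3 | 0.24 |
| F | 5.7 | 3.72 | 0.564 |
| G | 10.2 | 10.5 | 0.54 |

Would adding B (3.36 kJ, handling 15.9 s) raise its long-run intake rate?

No

On H, F and G alone, R = ΣλE/(1+Σλh) = 10.47/12.44 = 0.8412 kJ/s.
B: E/h = 3.36/15.9 = 0.2113 kJ/s.
0.2113 < 0.8412, so adding B would lower the average — exclude it.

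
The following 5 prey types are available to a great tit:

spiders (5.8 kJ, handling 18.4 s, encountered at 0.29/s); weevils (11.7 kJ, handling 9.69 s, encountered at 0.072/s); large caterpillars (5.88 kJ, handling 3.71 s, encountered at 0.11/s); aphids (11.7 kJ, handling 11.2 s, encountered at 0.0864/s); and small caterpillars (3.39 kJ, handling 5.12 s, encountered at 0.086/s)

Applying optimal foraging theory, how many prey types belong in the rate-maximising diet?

3

E/h in descending order: large caterpillars 1.58, weevils 1.21, aphids 1.04, small caterpillars 0.662, spiders 0.315 kJ/s. The optimal diet is the largest prefix of this list for which every included type satisfies E_i/h_i > R on the types above it.
Rate on top 1: 0.4593. weevils: 1.21 > 0.4593 → include.
Rate on top 2: 0.7072. aphids: 1.04 > 0.7072 → include.
Rate on top 3: 0.8134. small caterpillars: 0.662 < 0.8134 → exclude; stop.
Optimal diet: large caterpillars, weevils, aphids — 3 of 5 types.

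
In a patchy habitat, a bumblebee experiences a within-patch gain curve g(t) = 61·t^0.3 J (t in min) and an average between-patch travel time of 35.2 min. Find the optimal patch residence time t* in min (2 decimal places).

By the marginal value theorem, leave when the instantaneous gain rate g'(t) equals the habitat-wide average g(t)/(T + t).
g'(t) = 0.3·61·t^-0.7. Setting 0.3·61·t^-0.7 = 61·t^0.3/(35.2+t) gives 0.3(35.2+t) = t, so 0.70·t = 0.3×35.2.
t* = 0.3×35.2/0.70 = 15.09 min.

15.09 min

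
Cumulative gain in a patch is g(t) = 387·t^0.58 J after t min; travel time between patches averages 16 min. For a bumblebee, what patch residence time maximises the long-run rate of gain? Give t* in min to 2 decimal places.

22.10 min

Maximise g(t)/(T+t): set derivative to zero → g'(t)(T+t) = g(t).
g'(t) = 0.58·387·t^-0.42. Setting 0.58·387·t^-0.42 = 387·t^0.58/(16+t) gives 0.58(16+t) = t, so 0.42·t = 0.58×16.
t* = 0.58×16/0.42 = 22.1 min.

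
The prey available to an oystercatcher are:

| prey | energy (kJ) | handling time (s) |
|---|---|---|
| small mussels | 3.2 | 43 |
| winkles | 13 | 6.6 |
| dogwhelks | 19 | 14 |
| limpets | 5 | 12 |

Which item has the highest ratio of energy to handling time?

winkles

In descending order of E/h:
winkles: 13/6.6 = 1.97 kJ/s
dogwhelks: 19/14 = 1.36 kJ/s
limpets: 5/12 = 0.417 kJ/s
small mussels: 3.2/43 = 0.0744 kJ/s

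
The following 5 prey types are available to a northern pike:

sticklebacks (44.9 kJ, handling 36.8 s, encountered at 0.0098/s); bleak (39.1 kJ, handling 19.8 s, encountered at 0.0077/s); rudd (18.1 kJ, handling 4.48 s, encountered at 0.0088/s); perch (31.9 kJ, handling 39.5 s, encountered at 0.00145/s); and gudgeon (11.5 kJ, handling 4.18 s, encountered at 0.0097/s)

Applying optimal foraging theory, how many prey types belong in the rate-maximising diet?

E/h in descending order: rudd 4.04, gudgeon 2.75, bleak 1.97, sticklebacks 1.22, perch 0.808 kJ/s. The optimal diet is the largest prefix of this list for which every included type satisfies E_i/h_i > R on the types above it.
Rate on top 1: 0.1532. gudgeon: 2.75 > 0.1532 → include.
Rate on top 2: 0.2508. bleak: 1.97 > 0.2508 → include.
Rate on top 3: 0.464. sticklebacks: 1.22 > 0.464 → include.
Rate on top 4: 0.6352. perch: 0.808 > 0.6352 → include.
Optimal diet: rudd, gudgeon, bleak, sticklebacks, perch — 5 of 5 types.

5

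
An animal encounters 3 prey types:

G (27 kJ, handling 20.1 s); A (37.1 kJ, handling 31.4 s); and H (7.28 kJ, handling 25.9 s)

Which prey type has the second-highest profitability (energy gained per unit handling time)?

A

Profitability E/h (kJ/s): G = 27/20.1 = 1.34, A = 37.1/31.4 = 1.18, H = 7.28/25.9 = 0.281.
Ranked: G > A > H.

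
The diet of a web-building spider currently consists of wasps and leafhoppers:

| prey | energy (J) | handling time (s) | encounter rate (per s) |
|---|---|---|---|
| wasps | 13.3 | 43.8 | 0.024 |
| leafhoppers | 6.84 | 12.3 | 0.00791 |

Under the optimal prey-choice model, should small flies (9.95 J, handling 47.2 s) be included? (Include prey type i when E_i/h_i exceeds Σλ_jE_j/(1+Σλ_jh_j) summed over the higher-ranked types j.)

Yes

Intake rate on the current diet: R = (0.024×13.3 + 0.00791×6.84) / (1 + 0.024×43.8 + 0.00791×12.3) = 0.3733/2.148 = 0.1738 J/s.
small flies: E/h = 9.95/47.2 = 0.2108 J/s.
0.2108 > 0.1738, so adding small flies raises the average — include it.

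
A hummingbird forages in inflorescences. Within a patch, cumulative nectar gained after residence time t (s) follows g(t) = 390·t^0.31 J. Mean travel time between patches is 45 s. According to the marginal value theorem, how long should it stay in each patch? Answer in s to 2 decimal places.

20.22 s

By the marginal value theorem, leave when the instantaneous gain rate g'(t) equals the habitat-wide average g(t)/(T + t).
g'(t) = 0.31·390·t^-0.69. Setting 0.31·390·t^-0.69 = 390·t^0.31/(45+t) gives 0.31(45+t) = t, so 0.69·t = 0.31×45.
t* = 0.31×45/0.69 = 20.22 s.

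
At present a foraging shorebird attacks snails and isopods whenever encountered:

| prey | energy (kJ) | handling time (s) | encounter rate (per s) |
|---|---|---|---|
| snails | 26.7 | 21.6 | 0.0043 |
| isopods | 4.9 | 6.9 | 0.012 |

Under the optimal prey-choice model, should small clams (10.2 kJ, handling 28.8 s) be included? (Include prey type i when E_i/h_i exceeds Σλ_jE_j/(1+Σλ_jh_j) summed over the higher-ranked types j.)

Current rate: (0.0043×26.7 + 0.012×4.9)/(1 + 0.0043×21.6 + 0.012×6.9) = 0.1477 kJ/s.
small clams: E/h = 10.2/28.8 = 0.3542 kJ/s.
Since 0.3542 > R, including small clams increases the long-run rate.

Yes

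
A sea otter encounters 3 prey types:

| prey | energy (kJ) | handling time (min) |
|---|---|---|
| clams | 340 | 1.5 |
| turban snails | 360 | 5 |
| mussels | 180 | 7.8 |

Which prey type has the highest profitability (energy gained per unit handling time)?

In descending order of E/h:
clams: 340/1.5 = 227 kJ/min
turban snails: 360/5 = 72 kJ/min
mussels: 180/7.8 = 23.1 kJ/min

clams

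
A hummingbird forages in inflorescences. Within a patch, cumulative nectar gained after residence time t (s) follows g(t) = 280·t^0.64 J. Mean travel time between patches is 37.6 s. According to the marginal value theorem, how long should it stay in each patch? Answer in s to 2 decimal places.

66.84 s

By the marginal value theorem, leave when the instantaneous gain rate g'(t) equals the habitat-wide average g(t)/(T + t).
g'(t) = 0.64·280·t^-0.36. Setting 0.64·280·t^-0.36 = 280·t^0.64/(37.6+t) gives 0.64(37.6+t) = t, so 0.36·t = 0.64×37.6.
t* = 0.64×37.6/0.36 = 66.84 s.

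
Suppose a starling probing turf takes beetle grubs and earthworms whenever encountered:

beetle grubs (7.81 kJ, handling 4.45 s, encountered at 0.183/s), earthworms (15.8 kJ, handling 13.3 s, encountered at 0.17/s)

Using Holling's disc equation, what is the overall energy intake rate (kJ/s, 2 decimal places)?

1.01 kJ/s

R = Σλ_iE_i / (1 + Σλ_ih_i)
Numerator: 0.183×7.81 + 0.17×15.8 = 4.115
Denominator: 1 + 0.183×4.45 + 0.17×13.3 = 4.075
R = 4.115/4.075 = 1.01 kJ/s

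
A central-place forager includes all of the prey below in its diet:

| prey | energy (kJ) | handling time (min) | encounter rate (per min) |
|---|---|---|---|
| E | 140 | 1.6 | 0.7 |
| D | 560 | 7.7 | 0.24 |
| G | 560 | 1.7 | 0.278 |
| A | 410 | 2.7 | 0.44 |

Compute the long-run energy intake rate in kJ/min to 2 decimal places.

101.00 kJ/min

R = Σλ_iE_i / (1 + Σλ_ih_i)
Numerator: 0.7×140 + 0.24×560 + 0.278×560 + 0.44×410 = 568.5
Denominator: 1 + 0.7×1.6 + 0.24×7.7 + 0.278×1.7 + 0.44×2.7 = 5.629
R = 568.5/5.629 = 101 kJ/min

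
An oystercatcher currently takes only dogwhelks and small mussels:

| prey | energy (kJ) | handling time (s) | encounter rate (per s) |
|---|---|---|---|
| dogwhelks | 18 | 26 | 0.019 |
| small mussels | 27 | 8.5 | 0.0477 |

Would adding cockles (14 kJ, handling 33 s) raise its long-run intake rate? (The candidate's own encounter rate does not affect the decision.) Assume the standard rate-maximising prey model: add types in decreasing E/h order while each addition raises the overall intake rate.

On dogwhelks and small mussels alone, R = ΣλE/(1+Σλh) = 1.63/1.899 = 0.8581 kJ/s.
cockles: E/h = 14/33 = 0.4242 kJ/s.
Since 0.4242 < R, time spent handling cockles is better spent searching.

No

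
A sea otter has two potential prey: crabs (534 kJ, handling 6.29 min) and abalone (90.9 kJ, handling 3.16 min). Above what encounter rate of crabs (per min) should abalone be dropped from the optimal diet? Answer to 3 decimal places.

0.081 per min

The zero-one rule: include abalone iff E₂/h₂ > λE₁/(1+λh₁). Equality gives the switch point.
λE₁h₂ = E₂ + λE₂h₁ ⇒ λ = E₂/(E₁h₂ − E₂h₁) = 90.9/(1687 − 571.8) = 0.08148 per min.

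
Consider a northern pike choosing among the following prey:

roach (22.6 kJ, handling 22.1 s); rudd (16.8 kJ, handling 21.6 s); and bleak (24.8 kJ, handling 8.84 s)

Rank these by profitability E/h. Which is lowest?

rudd

Profitability E/h (kJ/s): roach = 22.6/22.1 = 1.02, rudd = 16.8/21.6 = 0.778, bleak = 24.8/8.84 = 2.81.
Ranked: bleak > roach > rudd.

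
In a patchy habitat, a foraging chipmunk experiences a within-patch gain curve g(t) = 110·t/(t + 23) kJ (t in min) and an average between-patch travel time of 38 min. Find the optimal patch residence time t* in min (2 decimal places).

29.56 min

Optimal t* satisfies g'(t*) = g(t*)/(T + t*).
g'(t) = 110·23/(t + 23)². Setting 110·23/(t+23)² = 110t/[(t+23)(38+t)] gives 23(38+t) = t(t+23), so t² = 23×38 = 874.
t* = √874 = 29.56 min.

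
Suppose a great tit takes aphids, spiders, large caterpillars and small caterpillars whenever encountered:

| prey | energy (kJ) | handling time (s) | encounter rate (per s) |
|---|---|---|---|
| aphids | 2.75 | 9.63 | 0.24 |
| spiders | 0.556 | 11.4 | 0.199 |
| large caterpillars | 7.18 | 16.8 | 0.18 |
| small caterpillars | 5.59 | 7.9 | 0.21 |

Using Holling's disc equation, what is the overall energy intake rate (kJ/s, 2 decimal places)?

0.32 kJ/s

R = (0.24×2.75 + 0.199×0.556 + 0.18×7.18 + 0.21×5.59) / (1 + 0.24×9.63 + 0.199×11.4 + 0.18×16.8 + 0.21×7.9) = 3.237/10.26 = 0.3154 kJ/s.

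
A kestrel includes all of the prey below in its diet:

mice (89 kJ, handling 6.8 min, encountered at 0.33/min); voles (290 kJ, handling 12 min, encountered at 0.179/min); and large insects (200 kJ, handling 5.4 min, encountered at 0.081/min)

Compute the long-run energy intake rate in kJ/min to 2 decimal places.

Energy encountered per unit search time: 0.33×89 + 0.179×290 + 0.081×200 = 97.48 kJ/min.
Handling time per unit search time: 0.33×6.8 + 0.179×12 + 0.081×5.4 = 4.829.
Rate = 97.48/(1 + 4.829) = 16.72 kJ/min.

16.72 kJ/min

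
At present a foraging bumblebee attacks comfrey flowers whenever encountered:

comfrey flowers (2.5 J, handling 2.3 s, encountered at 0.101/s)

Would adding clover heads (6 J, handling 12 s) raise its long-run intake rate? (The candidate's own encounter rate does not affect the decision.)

Current rate: (0.101×2.5)/(1 + 0.101×2.3) = 0.2049 J/s.
clover heads: E/h = 6/12 = 0.5 J/s.
0.5 > 0.2049, so adding clover heads raises the average — include it.

Yes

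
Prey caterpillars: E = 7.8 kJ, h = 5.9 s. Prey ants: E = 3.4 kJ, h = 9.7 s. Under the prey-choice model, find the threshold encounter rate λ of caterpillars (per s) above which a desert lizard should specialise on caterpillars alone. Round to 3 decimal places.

Drop ants once their profitability E₂/h₂ falls below the rate achievable on caterpillars alone: E₂/h₂ = λE₁/(1 + λh₁).
Solve for λ: λE₁h₂ = E₂(1 + λh₁) → λ(E₁h₂ − E₂h₁) = E₂ → λ = E₂/(E₁h₂ − E₂h₁).
λ = 3.4/(7.8×9.7 − 3.4×5.9) = 3.4/55.6 = 0.06115 per s.

0.061 per s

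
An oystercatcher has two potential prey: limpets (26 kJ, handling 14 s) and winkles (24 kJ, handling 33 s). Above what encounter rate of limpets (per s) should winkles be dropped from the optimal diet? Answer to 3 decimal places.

The zero-one rule: include winkles iff E₂/h₂ > λE₁/(1+λh₁). Equality gives the switch point.
λE₁h₂ = E₂ + λE₂h₁ ⇒ λ = E₂/(E₁h₂ − E₂h₁) = 24/(858 − 336) = 0.04598 per s.

0.046 per s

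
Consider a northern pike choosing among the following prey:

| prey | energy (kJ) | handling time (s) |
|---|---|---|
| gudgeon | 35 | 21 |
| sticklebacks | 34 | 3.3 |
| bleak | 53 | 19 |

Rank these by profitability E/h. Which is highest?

Profitability E/h (kJ/s): gudgeon = 35/21 = 1.67, sticklebacks = 34/3.3 = 10.3, bleak = 53/19 = 2.79.
Ranked: sticklebacks > bleak > gudgeon.

sticklebacks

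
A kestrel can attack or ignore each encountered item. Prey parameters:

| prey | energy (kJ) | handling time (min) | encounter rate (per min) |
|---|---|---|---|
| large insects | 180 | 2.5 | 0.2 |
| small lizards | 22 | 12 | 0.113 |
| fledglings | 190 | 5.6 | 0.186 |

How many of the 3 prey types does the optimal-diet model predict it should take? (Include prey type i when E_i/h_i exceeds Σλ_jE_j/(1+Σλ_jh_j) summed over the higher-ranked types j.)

Profitabilities (E/h, kJ/min): large insects 72, fledglings 33.9, small lizards 1.83. Add prey in this order while the next type's profitability exceeds the intake rate on those already taken.
Rate on top 1: 24. fledglings: 33.9 > 24 → include.
Rate on top 2: 28.07. small lizards: 1.83 < 28.07 → exclude; stop.
Optimal diet: large insects, fledglings — 2 of 3 types.

2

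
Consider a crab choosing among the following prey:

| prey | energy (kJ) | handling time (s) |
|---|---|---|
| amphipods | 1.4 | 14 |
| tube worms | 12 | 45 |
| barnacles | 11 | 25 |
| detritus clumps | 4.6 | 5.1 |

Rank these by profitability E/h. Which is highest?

In descending order of E/h:
detritus clumps: 4.6/5.1 = 0.902 kJ/s
barnacles: 11/25 = 0.44 kJ/s
tube worms: 12/45 = 0.267 kJ/s
amphipods: 1.4/14 = 0.1 kJ/s

detritus clumps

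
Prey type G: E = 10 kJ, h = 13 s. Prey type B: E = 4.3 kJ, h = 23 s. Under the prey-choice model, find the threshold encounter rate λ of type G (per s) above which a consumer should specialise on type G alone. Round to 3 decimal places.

At the threshold, the rate on type G alone equals the profitability of type B: λ·10/(1 + λ·13) = 4.3/23 = 0.187.
Rearranging, λ(10 − 0.187×13) = 0.187, so λ = 0.187/7.57 = 0.0247 per s.

0.025 per s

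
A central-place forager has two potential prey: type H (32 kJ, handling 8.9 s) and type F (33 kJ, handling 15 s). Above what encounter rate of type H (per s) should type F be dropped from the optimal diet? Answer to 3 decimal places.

At the threshold, the rate on type H alone equals the profitability of type F: λ·32/(1 + λ·8.9) = 33/15 = 2.2.
Rearranging, λ(32 − 2.2×8.9) = 2.2, so λ = 2.2/12.42 = 0.1771 per s.

0.177 per s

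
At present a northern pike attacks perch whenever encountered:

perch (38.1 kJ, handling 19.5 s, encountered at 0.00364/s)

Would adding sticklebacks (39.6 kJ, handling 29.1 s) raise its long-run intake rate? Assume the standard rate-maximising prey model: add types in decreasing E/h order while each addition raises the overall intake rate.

On perch alone, R = ΣλE/(1+Σλh) = 0.1387/1.071 = 0.1295 kJ/s.
sticklebacks: E/h = 39.6/29.1 = 1.361 kJ/s.
Since 1.361 > R, including sticklebacks increases the long-run rate.

Yes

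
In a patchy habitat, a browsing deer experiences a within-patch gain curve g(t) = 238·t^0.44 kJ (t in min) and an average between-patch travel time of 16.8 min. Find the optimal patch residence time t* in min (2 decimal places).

By the marginal value theorem, leave when the instantaneous gain rate g'(t) equals the habitat-wide average g(t)/(T + t).
g'(t) = 0.44·238·t^-0.56. Setting 0.44·238·t^-0.56 = 238·t^0.44/(16.8+t) gives 0.44(16.8+t) = t, so 0.56·t = 0.44×16.8.
t* = 0.44×16.8/0.56 = 13.2 min.

13.20 min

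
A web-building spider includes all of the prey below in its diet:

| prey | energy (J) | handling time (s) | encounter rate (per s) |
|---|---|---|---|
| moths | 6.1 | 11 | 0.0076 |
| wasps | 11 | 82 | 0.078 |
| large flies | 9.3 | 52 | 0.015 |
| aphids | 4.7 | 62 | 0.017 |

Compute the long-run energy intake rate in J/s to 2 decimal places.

R = (0.0076×6.1 + 0.078×11 + 0.015×9.3 + 0.017×4.7) / (1 + 0.0076×11 + 0.078×82 + 0.015×52 + 0.017×62) = 1.124/9.314 = 0.1207 J/s.

0.12 J/s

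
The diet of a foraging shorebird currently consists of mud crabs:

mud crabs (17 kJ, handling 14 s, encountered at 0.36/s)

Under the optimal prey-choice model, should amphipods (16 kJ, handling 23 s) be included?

On mud crabs alone, R = ΣλE/(1+Σλh) = 6.12/6.04 = 1.013 kJ/s.
amphipods: E/h = 16/23 = 0.6957 kJ/s.
0.6957 < 1.013, so adding amphipods would lower the average — exclude it.

No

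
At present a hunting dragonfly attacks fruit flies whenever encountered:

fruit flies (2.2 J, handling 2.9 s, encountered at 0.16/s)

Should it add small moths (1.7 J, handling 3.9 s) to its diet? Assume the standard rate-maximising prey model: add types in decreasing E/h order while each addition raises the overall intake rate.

Yes

Intake rate on the current diet: R = (0.16×2.2) / (1 + 0.16×2.9) = 0.352/1.464 = 0.2404 J/s.
small moths: E/h = 1.7/3.9 = 0.4359 J/s.
0.4359 > 0.2404, so adding small moths raises the average — include it.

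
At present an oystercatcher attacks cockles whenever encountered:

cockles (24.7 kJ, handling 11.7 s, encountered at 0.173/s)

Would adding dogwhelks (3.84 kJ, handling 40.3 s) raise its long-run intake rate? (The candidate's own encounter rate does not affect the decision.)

No

Current rate: (0.173×24.7)/(1 + 0.173×11.7) = 1.413 kJ/s.
Profitability of dogwhelks: 3.84/40.3 = 0.09529 kJ/s.
Since 0.09529 < R, time spent handling dogwhelks is better spent searching.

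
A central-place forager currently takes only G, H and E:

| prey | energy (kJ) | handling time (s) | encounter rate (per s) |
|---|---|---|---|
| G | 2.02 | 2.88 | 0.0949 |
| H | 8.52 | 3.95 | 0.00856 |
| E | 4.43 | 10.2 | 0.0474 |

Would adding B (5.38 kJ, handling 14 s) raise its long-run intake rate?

Yes

Current rate: (0.0949×2.02 + 0.00856×8.52 + 0.0474×4.43)/(1 + 0.0949×2.88 + 0.00856×3.95 + 0.0474×10.2) = 0.2651 kJ/s.
B: E/h = 5.38/14 = 0.3843 kJ/s.
0.3843 > 0.2651, so adding B raises the average — include it.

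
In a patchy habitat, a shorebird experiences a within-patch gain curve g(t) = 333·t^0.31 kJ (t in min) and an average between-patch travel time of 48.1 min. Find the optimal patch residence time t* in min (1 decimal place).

Optimal t* satisfies g'(t*) = g(t*)/(T + t*).
g'(t) = 0.31·333·t^-0.69. Setting 0.31·333·t^-0.69 = 333·t^0.31/(48.1+t) gives 0.31(48.1+t) = t, so 0.69·t = 0.31×48.1.
t* = 0.31×48.1/0.69 = 21.61 min.

21.6 min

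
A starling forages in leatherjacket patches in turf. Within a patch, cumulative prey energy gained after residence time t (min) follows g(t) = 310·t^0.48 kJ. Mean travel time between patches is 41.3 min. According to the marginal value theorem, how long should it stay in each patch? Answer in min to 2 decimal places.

38.12 min

Maximise g(t)/(T+t): set derivative to zero → g'(t)(T+t) = g(t).
g'(t) = 0.48·310·t^-0.52. Setting 0.48·310·t^-0.52 = 310·t^0.48/(41.3+t) gives 0.48(41.3+t) = t, so 0.52·t = 0.48×41.3.
t* = 0.48×41.3/0.52 = 38.12 min.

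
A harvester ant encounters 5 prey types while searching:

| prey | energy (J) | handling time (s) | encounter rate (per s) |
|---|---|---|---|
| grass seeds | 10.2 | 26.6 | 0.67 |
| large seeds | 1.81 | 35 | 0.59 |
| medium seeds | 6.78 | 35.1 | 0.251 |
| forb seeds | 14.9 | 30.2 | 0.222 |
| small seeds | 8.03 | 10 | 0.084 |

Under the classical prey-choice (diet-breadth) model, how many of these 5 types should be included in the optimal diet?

Profitabilities (E/h, J/s): small seeds 0.803, forb seeds 0.493, grass seeds 0.383, medium seeds 0.193, large seeds 0.0517. Add prey in this order while the next type's profitability exceeds the intake rate on those already taken.
Rate on top 1: 0.3666. forb seeds: 0.493 > 0.3666 → include.
Rate on top 2: 0.4661. grass seeds: 0.383 < 0.4661 → exclude; stop.
Optimal diet: small seeds, forb seeds — 2 of 5 types.

2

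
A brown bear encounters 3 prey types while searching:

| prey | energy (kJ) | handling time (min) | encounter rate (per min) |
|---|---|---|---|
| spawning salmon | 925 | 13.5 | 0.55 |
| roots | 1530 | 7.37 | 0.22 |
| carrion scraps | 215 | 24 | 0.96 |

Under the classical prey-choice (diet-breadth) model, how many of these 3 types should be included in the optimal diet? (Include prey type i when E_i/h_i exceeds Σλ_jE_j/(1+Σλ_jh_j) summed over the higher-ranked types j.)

1

Rank by E/h (kJ/min): roots 208, spawning salmon 68.5, carrion scraps 8.96. Include each in turn until the next type's E/h falls below the running intake rate.
Rate on top 1: 128.4. spawning salmon: 68.5 < 128.4 → exclude; stop.
Optimal diet: roots — 1 of 3 types.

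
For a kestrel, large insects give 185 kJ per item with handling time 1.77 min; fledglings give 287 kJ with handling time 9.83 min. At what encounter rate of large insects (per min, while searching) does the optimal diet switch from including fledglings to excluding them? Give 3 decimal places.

0.219 per min

Drop fledglings once their profitability E₂/h₂ falls below the rate achievable on large insects alone: E₂/h₂ = λE₁/(1 + λh₁).
Solve for λ: λE₁h₂ = E₂(1 + λh₁) → λ(E₁h₂ − E₂h₁) = E₂ → λ = E₂/(E₁h₂ − E₂h₁).
λ = 287/(185×9.83 − 287×1.77) = 287/1311 = 0.219 per min.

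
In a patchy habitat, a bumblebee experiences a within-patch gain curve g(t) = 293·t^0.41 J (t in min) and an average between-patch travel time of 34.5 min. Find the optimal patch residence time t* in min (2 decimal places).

By the marginal value theorem, leave when the instantaneous gain rate g'(t) equals the habitat-wide average g(t)/(T + t).
g'(t) = 0.41·293·t^-0.59. Setting 0.41·293·t^-0.59 = 293·t^0.41/(34.5+t) gives 0.41(34.5+t) = t, so 0.59·t = 0.41×34.5.
t* = 0.41×34.5/0.59 = 23.97 min.

23.97 min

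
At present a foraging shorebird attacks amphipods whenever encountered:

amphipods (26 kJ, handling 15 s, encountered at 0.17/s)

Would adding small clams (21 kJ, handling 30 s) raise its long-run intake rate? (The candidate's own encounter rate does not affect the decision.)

Current rate: (0.17×26)/(1 + 0.17×15) = 1.245 kJ/s.
Profitability of small clams: 21/30 = 0.7 kJ/s.
0.7 < 1.245, so adding small clams would lower the average — exclude it.

No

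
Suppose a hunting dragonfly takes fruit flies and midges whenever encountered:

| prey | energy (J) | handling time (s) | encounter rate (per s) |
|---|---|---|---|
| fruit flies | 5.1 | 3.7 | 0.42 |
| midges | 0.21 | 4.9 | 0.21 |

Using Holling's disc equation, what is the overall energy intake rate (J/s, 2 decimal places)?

R = (0.42×5.1 + 0.21×0.21) / (1 + 0.42×3.7 + 0.21×4.9) = 2.186/3.583 = 0.6101 J/s.

0.61 J/s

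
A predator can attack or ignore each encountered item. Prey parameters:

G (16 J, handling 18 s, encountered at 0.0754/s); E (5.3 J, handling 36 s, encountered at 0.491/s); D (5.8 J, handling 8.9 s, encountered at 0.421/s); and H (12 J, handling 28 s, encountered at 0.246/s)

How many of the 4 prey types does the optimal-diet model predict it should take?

2

E/h in descending order: G 0.889, D 0.652, H 0.429, E 0.147 J/s. The optimal diet is the largest prefix of this list for which every included type satisfies E_i/h_i > R on the types above it.
Rate on top 1: 0.5118. D: 0.652 > 0.5118 → include.
Rate on top 2: 0.5977. H: 0.429 < 0.5977 → exclude; stop.
Optimal diet: G, D — 2 of 4 types.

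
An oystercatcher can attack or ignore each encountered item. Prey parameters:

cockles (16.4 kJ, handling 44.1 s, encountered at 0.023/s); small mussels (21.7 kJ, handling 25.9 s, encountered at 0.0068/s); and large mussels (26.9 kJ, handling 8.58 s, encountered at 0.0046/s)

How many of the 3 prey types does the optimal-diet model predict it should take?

E/h in descending order: large mussels 3.14, small mussels 0.838, cockles 0.372 kJ/s. The optimal diet is the largest prefix of this list for which every included type satisfies E_i/h_i > R on the types above it.
Rate on top 1: 0.119. small mussels: 0.838 > 0.119 → include.
Rate on top 2: 0.2232. cockles: 0.372 > 0.2232 → include.
Optimal diet: large mussels, small mussels, cockles — 3 of 3 types.

3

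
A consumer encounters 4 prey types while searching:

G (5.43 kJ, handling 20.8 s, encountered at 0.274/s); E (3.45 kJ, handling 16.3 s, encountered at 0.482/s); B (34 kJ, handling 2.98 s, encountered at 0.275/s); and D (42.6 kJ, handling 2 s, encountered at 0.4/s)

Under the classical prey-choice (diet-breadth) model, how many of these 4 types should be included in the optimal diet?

E/h in descending order: D 21.3, B 11.4, G 0.261, E 0.212 kJ/s. The optimal diet is the largest prefix of this list for which every included type satisfies E_i/h_i > R on the types above it.
Rate on top 1: 9.467. B: 11.4 > 9.467 → include.
Rate on top 2: 10.07. G: 0.261 < 10.07 → exclude; stop.
Optimal diet: D, B — 2 of 4 types.

2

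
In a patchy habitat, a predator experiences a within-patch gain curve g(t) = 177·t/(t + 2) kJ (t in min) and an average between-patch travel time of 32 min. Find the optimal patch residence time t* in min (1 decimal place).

Maximise g(t)/(T+t): set derivative to zero → g'(t)(T+t) = g(t).
g'(t) = 177·2/(t + 2)². Setting 177·2/(t+2)² = 177t/[(t+2)(32+t)] gives 2(32+t) = t(t+2), so t² = 2×32 = 64.
t* = √64 = 8 min.

8.0 min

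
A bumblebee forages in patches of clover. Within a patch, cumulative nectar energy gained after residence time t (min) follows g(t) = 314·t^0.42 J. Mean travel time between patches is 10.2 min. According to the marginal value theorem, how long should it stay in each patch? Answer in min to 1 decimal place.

Optimal t* satisfies g'(t*) = g(t*)/(T + t*).
g'(t) = 0.42·314·t^-0.58. Setting 0.42·314·t^-0.58 = 314·t^0.42/(10.2+t) gives 0.42(10.2+t) = t, so 0.58·t = 0.42×10.2.
t* = 0.42×10.2/0.58 = 7.386 min.

7.4 min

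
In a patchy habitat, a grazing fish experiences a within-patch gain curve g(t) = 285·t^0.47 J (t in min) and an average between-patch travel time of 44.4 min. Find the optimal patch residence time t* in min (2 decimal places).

By the marginal value theorem, leave when the instantaneous gain rate g'(t) equals the habitat-wide average g(t)/(T + t).
g'(t) = 0.47·285·t^-0.53. Setting 0.47·285·t^-0.53 = 285·t^0.47/(44.4+t) gives 0.47(44.4+t) = t, so 0.53·t = 0.47×44.4.
t* = 0.47×44.4/0.53 = 39.37 min.

39.37 min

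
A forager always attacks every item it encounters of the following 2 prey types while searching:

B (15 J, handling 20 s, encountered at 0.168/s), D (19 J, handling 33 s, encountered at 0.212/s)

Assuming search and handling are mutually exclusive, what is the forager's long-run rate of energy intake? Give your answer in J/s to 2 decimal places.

R = (0.168×15 + 0.212×19) / (1 + 0.168×20 + 0.212×33) = 6.548/11.36 = 0.5766 J/s.

0.58 J/s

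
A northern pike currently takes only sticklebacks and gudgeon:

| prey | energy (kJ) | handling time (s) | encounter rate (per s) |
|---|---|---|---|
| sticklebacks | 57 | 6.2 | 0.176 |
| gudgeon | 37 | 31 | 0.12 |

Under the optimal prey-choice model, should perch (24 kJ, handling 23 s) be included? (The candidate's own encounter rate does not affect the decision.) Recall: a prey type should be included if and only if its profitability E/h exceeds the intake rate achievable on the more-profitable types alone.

On sticklebacks and gudgeon alone, R = ΣλE/(1+Σλh) = 14.47/5.811 = 2.49 kJ/s.
Profitability of perch: 24/23 = 1.043 kJ/s.
Since 1.043 < R, time spent handling perch is better spent searching.

No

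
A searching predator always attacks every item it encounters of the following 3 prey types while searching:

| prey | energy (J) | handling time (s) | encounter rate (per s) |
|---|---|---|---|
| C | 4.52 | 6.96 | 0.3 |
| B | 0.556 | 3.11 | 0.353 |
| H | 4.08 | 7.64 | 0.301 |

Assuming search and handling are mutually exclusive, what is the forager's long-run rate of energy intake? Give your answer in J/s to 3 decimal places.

Energy encountered per unit search time: 0.3×4.52 + 0.353×0.556 + 0.301×4.08 = 2.78 J/s.
Handling time per unit search time: 0.3×6.96 + 0.353×3.11 + 0.301×7.64 = 5.485.
Rate = 2.78/(1 + 5.485) = 0.4287 J/s.

0.429 J/s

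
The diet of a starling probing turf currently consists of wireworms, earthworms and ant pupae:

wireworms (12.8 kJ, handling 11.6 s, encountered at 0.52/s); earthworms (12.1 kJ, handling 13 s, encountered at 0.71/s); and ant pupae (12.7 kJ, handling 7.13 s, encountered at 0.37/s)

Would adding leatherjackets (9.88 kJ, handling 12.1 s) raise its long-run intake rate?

Current rate: (0.52×12.8 + 0.71×12.1 + 0.37×12.7)/(1 + 0.52×11.6 + 0.71×13 + 0.37×7.13) = 1.055 kJ/s.
leatherjackets: E/h = 9.88/12.1 = 0.8165 kJ/s.
0.8165 < 1.055, so adding leatherjackets would lower the average — exclude it.

No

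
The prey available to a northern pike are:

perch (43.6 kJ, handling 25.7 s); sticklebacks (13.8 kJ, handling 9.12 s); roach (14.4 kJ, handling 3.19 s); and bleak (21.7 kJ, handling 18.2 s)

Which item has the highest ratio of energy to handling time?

roach

In descending order of E/h:
roach: 14.4/3.19 = 4.51 kJ/s
perch: 43.6/25.7 = 1.7 kJ/s
sticklebacks: 13.8/9.12 = 1.51 kJ/s
bleak: 21.7/18.2 = 1.19 kJ/s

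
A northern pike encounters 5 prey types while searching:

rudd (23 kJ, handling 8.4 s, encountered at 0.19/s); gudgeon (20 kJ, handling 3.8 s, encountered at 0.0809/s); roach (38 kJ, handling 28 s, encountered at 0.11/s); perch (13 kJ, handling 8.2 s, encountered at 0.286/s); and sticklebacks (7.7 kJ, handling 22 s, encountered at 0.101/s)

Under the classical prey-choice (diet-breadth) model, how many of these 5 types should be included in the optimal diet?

2

Profitabilities (E/h, kJ/s): gudgeon 5.26, rudd 2.74, perch 1.59, roach 1.36, sticklebacks 0.35. Add prey in this order while the next type's profitability exceeds the intake rate on those already taken.
Rate on top 1: 1.238. rudd: 2.74 > 1.238 → include.
Rate on top 2: 2.062. perch: 1.59 < 2.062 → exclude; stop.
Optimal diet: gudgeon, rudd — 2 of 5 types.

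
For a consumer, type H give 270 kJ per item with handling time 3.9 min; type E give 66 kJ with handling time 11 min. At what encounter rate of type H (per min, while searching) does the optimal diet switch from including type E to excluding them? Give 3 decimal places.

0.024 per min

At the threshold, the rate on type H alone equals the profitability of type E: λ·270/(1 + λ·3.9) = 66/11 = 6.
Rearranging, λ(270 − 6×3.9) = 6, so λ = 6/246.6 = 0.02433 per min.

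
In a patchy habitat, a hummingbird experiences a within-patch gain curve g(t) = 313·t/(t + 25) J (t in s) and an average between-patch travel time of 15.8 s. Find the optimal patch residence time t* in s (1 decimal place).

19.9 s

Maximise g(t)/(T+t): set derivative to zero → g'(t)(T+t) = g(t).
g'(t) = 313·25/(t + 25)². Setting 313·25/(t+25)² = 313t/[(t+25)(15.8+t)] gives 25(15.8+t) = t(t+25), so t² = 25×15.8 = 395.
t* = √395 = 19.87 s.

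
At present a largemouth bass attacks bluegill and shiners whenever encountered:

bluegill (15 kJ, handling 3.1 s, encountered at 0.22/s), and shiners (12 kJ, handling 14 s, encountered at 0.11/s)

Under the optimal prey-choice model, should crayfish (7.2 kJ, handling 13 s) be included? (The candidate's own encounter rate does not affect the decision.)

No

Intake rate on the current diet: R = (0.22×15 + 0.11×12) / (1 + 0.22×3.1 + 0.11×14) = 4.62/3.222 = 1.434 kJ/s.
Profitability of crayfish: 7.2/13 = 0.5538 kJ/s.
Since 0.5538 < R, time spent handling crayfish is better spent searching.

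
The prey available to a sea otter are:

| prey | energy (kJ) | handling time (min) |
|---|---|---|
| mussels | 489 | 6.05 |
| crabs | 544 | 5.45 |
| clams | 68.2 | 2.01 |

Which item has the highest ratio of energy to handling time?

Profitability E/h (kJ/min): mussels = 489/6.05 = 80.8, crabs = 544/5.45 = 99.8, clams = 68.2/2.01 = 33.9.
Ranked: crabs > mussels > clams.

crabs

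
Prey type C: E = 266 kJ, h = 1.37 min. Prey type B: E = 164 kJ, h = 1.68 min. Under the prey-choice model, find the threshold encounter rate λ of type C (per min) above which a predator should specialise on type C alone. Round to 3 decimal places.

0.738 per min

At the threshold, the rate on type C alone equals the profitability of type B: λ·266/(1 + λ·1.37) = 164/1.68 = 97.62.
Rearranging, λ(266 − 97.62×1.37) = 97.62, so λ = 97.62/132.3 = 0.7381 per min.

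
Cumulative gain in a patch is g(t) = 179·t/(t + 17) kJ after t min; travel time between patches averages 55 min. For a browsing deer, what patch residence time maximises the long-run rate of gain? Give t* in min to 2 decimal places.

Optimal t* satisfies g'(t*) = g(t*)/(T + t*).
g'(t) = 179·17/(t + 17)². Setting 179·17/(t+17)² = 179t/[(t+17)(55+t)] gives 17(55+t) = t(t+17), so t² = 17×55 = 935.
t* = √935 = 30.58 min.

30.58 min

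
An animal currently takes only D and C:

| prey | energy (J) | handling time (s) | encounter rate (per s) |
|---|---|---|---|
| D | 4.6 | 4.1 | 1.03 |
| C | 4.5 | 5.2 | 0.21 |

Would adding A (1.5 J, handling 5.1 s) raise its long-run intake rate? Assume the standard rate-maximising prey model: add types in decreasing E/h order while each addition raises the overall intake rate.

No

On D and C alone, R = ΣλE/(1+Σλh) = 5.683/6.315 = 0.8999 J/s.
A: E/h = 1.5/5.1 = 0.2941 J/s.
0.2941 < 0.8999, so adding A would lower the average — exclude it.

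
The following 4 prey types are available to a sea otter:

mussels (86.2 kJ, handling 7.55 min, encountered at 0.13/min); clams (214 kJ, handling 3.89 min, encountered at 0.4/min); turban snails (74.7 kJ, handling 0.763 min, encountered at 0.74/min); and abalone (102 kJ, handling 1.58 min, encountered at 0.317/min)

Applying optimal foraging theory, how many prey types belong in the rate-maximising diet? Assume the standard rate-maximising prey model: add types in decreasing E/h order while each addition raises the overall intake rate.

3

Rank by E/h (kJ/min): turban snails 97.9, abalone 64.6, clams 55, mussels 11.4. Include each in turn until the next type's E/h falls below the running intake rate.
Rate on top 1: 35.33. abalone: 64.6 > 35.33 → include.
Rate on top 2: 42.42. clams: 55 > 42.42 → include.
Rate on top 3: 47.83. mussels: 11.4 < 47.83 → exclude; stop.
Optimal diet: turban snails, abalone, clams — 3 of 4 types.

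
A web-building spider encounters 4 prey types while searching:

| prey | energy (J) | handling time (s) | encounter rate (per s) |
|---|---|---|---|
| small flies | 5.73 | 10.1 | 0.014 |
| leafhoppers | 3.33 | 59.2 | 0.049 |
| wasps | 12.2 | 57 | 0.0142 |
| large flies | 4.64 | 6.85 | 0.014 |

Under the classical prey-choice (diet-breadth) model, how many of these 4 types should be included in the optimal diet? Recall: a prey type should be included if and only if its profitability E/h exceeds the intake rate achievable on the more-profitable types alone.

3

Profitabilities (E/h, J/s): large flies 0.677, small flies 0.567, wasps 0.214, leafhoppers 0.0563. Add prey in this order while the next type's profitability exceeds the intake rate on those already taken.
Rate on top 1: 0.05928. small flies: 0.567 > 0.05928 → include.
Rate on top 2: 0.1173. wasps: 0.214 > 0.1173 → include.
Rate on top 3: 0.1556. leafhoppers: 0.0563 < 0.1556 → exclude; stop.
Optimal diet: large flies, small flies, wasps — 3 of 4 types.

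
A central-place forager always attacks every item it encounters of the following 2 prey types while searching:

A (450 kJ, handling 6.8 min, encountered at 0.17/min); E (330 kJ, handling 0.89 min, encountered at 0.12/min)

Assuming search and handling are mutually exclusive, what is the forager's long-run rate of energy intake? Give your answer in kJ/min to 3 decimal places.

51.308 kJ/min

R = (0.17×450 + 0.12×330) / (1 + 0.17×6.8 + 0.12×0.89) = 116.1/2.263 = 51.31 kJ/min.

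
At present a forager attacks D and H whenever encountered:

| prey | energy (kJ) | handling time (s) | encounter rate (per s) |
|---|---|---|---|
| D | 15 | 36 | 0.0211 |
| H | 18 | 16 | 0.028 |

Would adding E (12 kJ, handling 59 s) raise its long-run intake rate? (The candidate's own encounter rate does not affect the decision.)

No

On D and H alone, R = ΣλE/(1+Σλh) = 0.8205/2.208 = 0.3717 kJ/s.
Profitability of E: 12/59 = 0.2034 kJ/s.
0.2034 < 0.3717, so adding E would lower the average — exclude it.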